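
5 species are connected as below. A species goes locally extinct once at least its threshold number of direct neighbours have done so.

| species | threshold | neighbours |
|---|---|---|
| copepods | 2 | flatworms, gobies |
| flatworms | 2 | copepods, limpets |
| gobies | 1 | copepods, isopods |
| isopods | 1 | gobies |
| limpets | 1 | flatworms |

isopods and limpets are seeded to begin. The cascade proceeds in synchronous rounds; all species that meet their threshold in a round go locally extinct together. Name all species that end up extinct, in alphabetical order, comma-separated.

Round 1 — isopods, limpets go locally extinct (initial).
Round 2 — checking thresholds:
  flatworms: 1 of 2 neighbours < 2, holds.
  gobies: 1 of 2 neighbours ≥ 1, goes locally extinct.
Round 3 — no new extinctions; cascade stops.

gobies, isopods, limpets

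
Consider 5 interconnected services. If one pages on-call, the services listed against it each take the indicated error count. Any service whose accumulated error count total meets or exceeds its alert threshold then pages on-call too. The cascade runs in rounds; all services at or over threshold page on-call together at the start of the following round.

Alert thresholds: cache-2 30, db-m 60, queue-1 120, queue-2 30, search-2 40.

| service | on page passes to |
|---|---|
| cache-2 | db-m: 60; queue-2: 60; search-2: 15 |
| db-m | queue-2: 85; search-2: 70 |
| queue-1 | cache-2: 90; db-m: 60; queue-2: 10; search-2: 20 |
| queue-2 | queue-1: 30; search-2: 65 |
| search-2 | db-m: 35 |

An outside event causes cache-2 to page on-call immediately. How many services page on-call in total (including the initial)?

Round 1 — cache-2 pages on-call (initial).
  db-m: +60 → 60 ≥ 60
  queue-2: +60 → 60 ≥ 30
  search-2: +15 → 15 < 40
Round 2 — db-m, queue-2 page on-call.
  queue-1: +30 → 30 < 120
  search-2: +70+65 → 150 ≥ 40
Round 3 — search-2 pages on-call.
No further pages.

4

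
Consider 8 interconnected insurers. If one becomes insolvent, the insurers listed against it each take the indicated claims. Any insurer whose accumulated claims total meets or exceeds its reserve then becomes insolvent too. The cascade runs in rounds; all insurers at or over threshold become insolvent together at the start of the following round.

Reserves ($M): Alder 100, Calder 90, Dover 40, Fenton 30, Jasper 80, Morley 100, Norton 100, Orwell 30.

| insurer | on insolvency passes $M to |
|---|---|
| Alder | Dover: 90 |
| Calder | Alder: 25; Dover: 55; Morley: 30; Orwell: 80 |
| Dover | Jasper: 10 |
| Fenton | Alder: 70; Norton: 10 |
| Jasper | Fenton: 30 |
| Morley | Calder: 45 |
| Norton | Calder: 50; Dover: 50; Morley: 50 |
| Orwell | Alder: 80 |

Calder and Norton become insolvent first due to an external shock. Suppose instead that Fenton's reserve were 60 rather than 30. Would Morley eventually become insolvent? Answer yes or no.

no

With Fenton's reserve at 60:
Round 1 — Calder, Norton become insolvent (initial).
  Alder: +25 → 25 < 100
  Dover: +55+50 → 105 ≥ 40
  Morley: +30+50 → 80 < 100
  Orwell: +80 → 80 ≥ 30
Round 2 — Dover, Orwell become insolvent.
  Alder: +80 → 105 ≥ 100
  Jasper: +10 → 10 < 80
Round 3 — Alder becomes insolvent.
No further insolvencies.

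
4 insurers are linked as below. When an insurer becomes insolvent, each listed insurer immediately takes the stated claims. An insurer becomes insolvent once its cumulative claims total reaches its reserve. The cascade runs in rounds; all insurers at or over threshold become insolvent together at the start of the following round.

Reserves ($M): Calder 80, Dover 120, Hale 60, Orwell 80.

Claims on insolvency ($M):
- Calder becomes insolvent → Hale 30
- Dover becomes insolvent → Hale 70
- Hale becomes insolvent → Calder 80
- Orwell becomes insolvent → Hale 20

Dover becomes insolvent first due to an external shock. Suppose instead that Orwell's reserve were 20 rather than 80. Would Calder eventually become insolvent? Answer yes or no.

With Orwell's reserve at 20:
Round 1 — Dover becomes insolvent (initial).
  Hale: +70 → 70 ≥ 60
Round 2 — Hale becomes insolvent.
  Calder: +80 → 80 ≥ 80
Round 3 — Calder becomes insolvent.
No further insolvencies.

yes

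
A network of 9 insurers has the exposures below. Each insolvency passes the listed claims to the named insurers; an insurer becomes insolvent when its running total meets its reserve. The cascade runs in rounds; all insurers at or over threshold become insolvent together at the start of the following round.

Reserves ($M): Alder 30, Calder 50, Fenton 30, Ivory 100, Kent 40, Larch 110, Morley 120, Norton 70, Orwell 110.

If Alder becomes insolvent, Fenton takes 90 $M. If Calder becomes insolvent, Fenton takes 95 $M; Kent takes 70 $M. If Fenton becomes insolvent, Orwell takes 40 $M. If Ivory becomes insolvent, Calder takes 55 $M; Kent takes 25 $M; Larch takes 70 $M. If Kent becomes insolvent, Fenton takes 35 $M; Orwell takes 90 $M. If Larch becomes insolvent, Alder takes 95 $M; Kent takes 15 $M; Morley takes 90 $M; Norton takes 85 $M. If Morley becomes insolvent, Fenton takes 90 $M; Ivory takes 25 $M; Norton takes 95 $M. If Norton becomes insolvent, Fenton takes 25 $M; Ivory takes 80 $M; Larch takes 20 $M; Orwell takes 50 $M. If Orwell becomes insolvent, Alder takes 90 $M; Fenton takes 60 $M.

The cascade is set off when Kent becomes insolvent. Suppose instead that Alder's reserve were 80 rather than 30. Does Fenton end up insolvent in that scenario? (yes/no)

yes

With Alder's reserve at 80:
Round 1 — Kent becomes insolvent (initial).
  Fenton: +35 → 35 ≥ 30
  Orwell: +90 → 90 < 110
Round 2 — Fenton becomes insolvent.
  Orwell: +40 → 130 ≥ 110
Round 3 — Orwell becomes insolvent.
  Alder: +90 → 90 ≥ 80
Round 4 — Alder becomes insolvent.
No further insolvencies.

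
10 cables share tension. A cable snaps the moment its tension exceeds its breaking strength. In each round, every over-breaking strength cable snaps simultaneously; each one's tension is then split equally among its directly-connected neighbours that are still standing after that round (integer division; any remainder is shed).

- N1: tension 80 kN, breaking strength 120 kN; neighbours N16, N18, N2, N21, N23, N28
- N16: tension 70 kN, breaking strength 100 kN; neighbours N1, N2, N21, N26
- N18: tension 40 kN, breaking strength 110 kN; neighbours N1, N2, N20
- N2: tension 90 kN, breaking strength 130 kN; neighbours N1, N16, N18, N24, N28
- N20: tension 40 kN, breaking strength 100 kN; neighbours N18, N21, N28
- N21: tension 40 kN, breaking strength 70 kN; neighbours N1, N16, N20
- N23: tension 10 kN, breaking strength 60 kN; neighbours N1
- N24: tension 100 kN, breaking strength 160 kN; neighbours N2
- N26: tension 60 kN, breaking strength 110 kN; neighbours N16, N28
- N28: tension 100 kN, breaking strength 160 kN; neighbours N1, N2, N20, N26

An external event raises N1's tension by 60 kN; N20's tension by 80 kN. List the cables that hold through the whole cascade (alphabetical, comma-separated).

N23

Round 1 — N1 at 140 > 120; N20 at 120 > 100. N1, N20 snap.
  N1 sheds 140 kN to N16, N18, N2, N21, N23, N28: 23 each (2 lost).
    N16: 70+23 = 93 ≤ 100
    N18: 40+23 = 63 ≤ 110
    N2: 90+23 = 113 ≤ 130
    N21: 40+23 = 63 ≤ 70
    N23: 10+23 = 33 ≤ 60
    N28: 100+23 = 123 ≤ 160
  N20 sheds 120 kN to N18, N21, N28: 40 each.
    N18: 63+40 = 103 ≤ 110
    N21: 63+40 = 103 > 70
    N28: 123+40 = 163 > 160
Round 2 — N21, N28 snap.
  N21 sheds 103 kN to N16: 103 each.
    N16: 93+103 = 196 > 100
  N28 sheds 163 kN to N2, N26: 81 each (1 lost).
    N2: 113+81 = 194 > 130
    N26: 60+81 = 141 > 110
Round 3 — N16, N2, N26 snap.
  N16 sheds 196 kN: no online neighbours, lost.
  N2 sheds 194 kN to N18, N24: 97 each.
    N18: 103+97 = 200 > 110
    N24: 100+97 = 197 > 160
  N26 sheds 141 kN: no online neighbours, lost.
Round 4 — N18, N24 snap.
  N18 sheds 200 kN: no online neighbours, lost.
  N24 sheds 197 kN: no online neighbours, lost.
No further breaks.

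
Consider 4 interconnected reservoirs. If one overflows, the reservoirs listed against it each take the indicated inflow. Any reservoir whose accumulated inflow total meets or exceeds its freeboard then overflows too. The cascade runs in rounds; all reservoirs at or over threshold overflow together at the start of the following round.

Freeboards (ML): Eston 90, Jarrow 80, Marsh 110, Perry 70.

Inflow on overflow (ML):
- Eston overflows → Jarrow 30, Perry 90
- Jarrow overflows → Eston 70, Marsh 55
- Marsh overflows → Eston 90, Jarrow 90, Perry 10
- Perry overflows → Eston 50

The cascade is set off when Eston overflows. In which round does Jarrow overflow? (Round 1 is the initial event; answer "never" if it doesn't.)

Round 1 — Eston overflows (initial).
  Jarrow: +30 → 30 < 80
  Perry: +90 → 90 ≥ 70
Round 2 — Perry overflows.
No further overflows.

never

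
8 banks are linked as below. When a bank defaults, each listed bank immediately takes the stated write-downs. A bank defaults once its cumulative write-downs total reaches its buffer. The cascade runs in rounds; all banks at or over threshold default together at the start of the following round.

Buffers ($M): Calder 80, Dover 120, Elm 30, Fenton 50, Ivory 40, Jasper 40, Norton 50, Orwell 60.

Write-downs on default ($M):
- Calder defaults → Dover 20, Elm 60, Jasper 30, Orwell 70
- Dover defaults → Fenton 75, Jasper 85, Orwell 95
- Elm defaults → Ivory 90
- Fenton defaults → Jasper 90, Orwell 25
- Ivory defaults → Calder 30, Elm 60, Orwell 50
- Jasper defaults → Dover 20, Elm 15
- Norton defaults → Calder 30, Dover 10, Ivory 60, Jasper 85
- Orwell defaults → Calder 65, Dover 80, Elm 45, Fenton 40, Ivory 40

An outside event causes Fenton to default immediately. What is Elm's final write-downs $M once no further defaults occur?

15

Round 1 — Fenton defaults (initial).
  Jasper: +90 → 90 ≥ 40
  Orwell: +25 → 25 < 60
Round 2 — Jasper defaults.
  Dover: +20 → 20 < 120
  Elm: +15 → 15 < 30
No further defaults.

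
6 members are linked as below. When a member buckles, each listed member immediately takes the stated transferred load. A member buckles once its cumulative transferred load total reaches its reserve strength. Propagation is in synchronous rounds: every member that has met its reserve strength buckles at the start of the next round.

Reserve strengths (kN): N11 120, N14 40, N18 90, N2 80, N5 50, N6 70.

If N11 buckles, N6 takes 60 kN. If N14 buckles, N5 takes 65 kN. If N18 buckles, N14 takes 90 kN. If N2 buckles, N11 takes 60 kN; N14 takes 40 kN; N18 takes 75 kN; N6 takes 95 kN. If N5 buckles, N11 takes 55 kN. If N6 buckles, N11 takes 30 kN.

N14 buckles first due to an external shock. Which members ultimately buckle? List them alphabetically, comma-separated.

Round 1 — N14 buckles (initial).
  N5: +65 → 65 ≥ 50
Round 2 — N5 buckles.
  N11: +55 → 55 < 120
No further bucklings.

N14, N5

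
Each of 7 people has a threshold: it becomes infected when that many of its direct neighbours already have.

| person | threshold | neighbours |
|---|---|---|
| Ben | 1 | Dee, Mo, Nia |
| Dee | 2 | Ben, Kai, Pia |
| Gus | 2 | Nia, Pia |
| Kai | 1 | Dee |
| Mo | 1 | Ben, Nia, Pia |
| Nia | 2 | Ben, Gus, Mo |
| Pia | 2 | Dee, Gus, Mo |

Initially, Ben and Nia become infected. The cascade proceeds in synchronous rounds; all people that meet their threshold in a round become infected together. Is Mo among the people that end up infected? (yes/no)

Round 1 — Ben, Nia become infected (initial).
Round 2 — checking thresholds:
  Dee: 1 of 3 neighbours < 2, not yet.
  Gus: 1 of 2 neighbours < 2, not yet.
  Mo: 2 of 3 neighbours ≥ 1, becomes infected.
Round 3 — no new infections; cascade stops.

yes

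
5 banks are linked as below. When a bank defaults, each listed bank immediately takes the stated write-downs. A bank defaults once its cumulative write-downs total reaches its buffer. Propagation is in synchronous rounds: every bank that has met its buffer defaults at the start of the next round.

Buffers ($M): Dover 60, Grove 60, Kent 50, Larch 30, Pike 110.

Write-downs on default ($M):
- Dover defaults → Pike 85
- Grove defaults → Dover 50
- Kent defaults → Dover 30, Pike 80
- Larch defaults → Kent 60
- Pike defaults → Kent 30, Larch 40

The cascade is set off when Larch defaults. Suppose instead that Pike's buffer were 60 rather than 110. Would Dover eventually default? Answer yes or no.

With Pike's buffer at 60:
Round 1 — Larch defaults (initial).
  Kent: +60 → 60 ≥ 50
Round 2 — Kent defaults.
  Dover: +30 → 30 < 60
  Pike: +80 → 80 ≥ 60
Round 3 — Pike defaults.
No further defaults.

no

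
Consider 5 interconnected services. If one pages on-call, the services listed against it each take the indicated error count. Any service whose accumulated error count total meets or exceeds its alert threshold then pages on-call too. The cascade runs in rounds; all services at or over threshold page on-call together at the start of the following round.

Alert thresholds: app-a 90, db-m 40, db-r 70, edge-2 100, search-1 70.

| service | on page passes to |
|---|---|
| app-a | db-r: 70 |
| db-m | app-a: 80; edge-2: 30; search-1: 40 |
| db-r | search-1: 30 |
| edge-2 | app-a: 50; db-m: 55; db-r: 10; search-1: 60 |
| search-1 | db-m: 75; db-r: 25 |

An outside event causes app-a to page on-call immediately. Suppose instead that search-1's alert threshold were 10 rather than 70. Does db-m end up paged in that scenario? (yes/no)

yes

With search-1's alert threshold at 10:
Round 1 — app-a pages on-call (initial).
  db-r: +70 → 70 ≥ 70
Round 2 — db-r pages on-call.
  search-1: +30 → 30 ≥ 10
Round 3 — search-1 pages on-call.
  db-m: +75 → 75 ≥ 40
Round 4 — db-m pages on-call.
  edge-2: +30 → 30 < 100
No further pages.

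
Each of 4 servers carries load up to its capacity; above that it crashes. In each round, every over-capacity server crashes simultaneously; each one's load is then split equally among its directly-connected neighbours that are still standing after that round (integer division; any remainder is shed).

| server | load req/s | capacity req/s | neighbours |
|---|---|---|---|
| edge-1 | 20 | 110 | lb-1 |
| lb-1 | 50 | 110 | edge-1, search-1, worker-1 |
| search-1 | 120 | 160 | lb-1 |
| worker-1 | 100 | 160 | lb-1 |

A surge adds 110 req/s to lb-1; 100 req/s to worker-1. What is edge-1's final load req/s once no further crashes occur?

100

Round 1 — lb-1 at 160 > 110; worker-1 at 200 > 160. lb-1, worker-1 crash.
  lb-1 sheds 160 req/s to edge-1, search-1: 80 each.
    edge-1: 20+80 = 100 ≤ 110
    search-1: 120+80 = 200 > 160
  worker-1 sheds 200 req/s: no online neighbours, lost.
Round 2 — search-1 crashes.
  search-1 sheds 200 req/s: no online neighbours, lost.
No further crashes.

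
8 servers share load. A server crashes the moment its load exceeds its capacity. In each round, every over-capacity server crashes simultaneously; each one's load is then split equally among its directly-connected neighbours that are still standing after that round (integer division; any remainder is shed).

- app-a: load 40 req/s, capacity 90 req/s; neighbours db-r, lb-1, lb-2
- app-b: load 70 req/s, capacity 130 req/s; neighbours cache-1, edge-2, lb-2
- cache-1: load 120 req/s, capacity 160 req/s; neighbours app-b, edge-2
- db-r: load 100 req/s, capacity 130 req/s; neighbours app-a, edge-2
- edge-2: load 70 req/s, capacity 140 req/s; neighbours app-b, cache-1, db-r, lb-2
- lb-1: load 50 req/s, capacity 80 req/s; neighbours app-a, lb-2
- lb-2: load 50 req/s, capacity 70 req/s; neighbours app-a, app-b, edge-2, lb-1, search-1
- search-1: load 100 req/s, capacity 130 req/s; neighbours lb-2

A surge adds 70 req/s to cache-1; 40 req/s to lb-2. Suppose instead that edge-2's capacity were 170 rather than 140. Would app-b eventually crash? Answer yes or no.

yes

With edge-2's capacity at 170:
Round 1 — cache-1 at 190 > 160; lb-2 at 90 > 70. cache-1, lb-2 crash.
  cache-1 sheds 190 req/s to app-b, edge-2: 95 each.
    app-b: 70+95 = 165 > 130
    edge-2: 70+95 = 165 ≤ 170
  lb-2 sheds 90 req/s to app-a, app-b, edge-2, lb-1, search-1: 18 each.
    app-a: 40+18 = 58 ≤ 90
    app-b: 165+18 = 183 > 130
    edge-2: 165+18 = 183 > 170
    lb-1: 50+18 = 68 ≤ 80
    search-1: 100+18 = 118 ≤ 130
Round 2 — app-b, edge-2 crash.
  app-b sheds 183 req/s: no online neighbours, lost.
  edge-2 sheds 183 req/s to db-r: 183 each.
    db-r: 100+183 = 283 > 130
Round 3 — db-r crashes.
  db-r sheds 283 req/s to app-a: 283 each.
    app-a: 58+283 = 341 > 90
Round 4 — app-a crashes.
  app-a sheds 341 req/s to lb-1: 341 each.
    lb-1: 68+341 = 409 > 80
Round 5 — lb-1 crashes.
  lb-1 sheds 409 req/s: no online neighbours, lost.
No further crashes.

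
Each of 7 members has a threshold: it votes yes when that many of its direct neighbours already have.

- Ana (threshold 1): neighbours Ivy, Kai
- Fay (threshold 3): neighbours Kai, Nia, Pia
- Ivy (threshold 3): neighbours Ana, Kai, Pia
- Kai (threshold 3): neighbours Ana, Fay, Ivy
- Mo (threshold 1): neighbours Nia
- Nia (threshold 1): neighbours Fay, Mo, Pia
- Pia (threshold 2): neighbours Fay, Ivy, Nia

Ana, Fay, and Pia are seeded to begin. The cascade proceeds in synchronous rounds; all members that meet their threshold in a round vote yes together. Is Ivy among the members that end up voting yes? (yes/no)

no

Round 1 — Ana, Fay, Pia vote yes (initial).
Round 2 — checking thresholds:
  Ivy: 2 of 3 neighbours < 3, holds.
  Kai: 2 of 3 neighbours < 3, holds.
  Nia: 2 of 3 neighbours ≥ 1, votes yes.
Round 3 — checking thresholds:
  Ivy: 2 of 3 neighbours < 3, holds.
  Kai: 2 of 3 neighbours < 3, holds.
  Mo: 1 of 1 neighbours ≥ 1, votes yes.
Round 4 — no new yes votes; cascade stops.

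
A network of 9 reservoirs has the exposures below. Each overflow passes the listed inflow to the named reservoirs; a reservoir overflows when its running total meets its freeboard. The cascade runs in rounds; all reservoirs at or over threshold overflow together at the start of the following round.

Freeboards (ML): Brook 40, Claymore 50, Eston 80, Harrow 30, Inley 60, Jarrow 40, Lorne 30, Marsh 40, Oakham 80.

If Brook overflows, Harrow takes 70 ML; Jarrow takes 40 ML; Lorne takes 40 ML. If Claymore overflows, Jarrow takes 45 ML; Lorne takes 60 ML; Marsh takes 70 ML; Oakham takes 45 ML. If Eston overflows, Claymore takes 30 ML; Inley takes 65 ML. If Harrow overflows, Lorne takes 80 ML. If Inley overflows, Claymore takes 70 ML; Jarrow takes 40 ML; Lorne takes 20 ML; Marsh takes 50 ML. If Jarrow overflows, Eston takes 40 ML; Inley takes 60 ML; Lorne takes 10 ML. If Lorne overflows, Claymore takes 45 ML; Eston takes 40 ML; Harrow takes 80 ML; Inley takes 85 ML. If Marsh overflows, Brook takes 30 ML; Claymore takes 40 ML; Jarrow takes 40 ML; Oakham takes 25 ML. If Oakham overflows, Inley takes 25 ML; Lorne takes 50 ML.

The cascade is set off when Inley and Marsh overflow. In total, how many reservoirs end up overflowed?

Round 1 — Inley, Marsh overflow (initial).
  Brook: +30 → 30 < 40
  Claymore: +70+40 → 110 ≥ 50
  Jarrow: +40+40 → 80 ≥ 40
  Lorne: +20 → 20 < 30
  Oakham: +25 → 25 < 80
Round 2 — Claymore, Jarrow overflow.
  Eston: +40 → 40 < 80
  Lorne: +60+10 → 90 ≥ 30
  Oakham: +45 → 70 < 80
Round 3 — Lorne overflows.
  Eston: +40 → 80 ≥ 80
  Harrow: +80 → 80 ≥ 30
Round 4 — Eston, Harrow overflow.
No further overflows.

7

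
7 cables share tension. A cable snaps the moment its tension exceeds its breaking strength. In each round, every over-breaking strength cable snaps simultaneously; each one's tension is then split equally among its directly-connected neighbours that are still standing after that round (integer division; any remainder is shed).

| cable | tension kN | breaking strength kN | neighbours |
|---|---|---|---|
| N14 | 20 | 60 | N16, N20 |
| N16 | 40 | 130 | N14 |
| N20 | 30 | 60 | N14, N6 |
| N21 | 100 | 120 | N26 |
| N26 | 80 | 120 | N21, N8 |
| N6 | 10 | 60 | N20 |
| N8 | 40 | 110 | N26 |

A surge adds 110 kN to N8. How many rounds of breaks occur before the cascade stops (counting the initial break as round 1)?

3

Round 1 — N8 at 150 > 110. N8 snaps.
  N8 sheds 150 kN to N26: 150 each.
    N26: 80+150 = 230 > 120
Round 2 — N26 snaps.
  N26 sheds 230 kN to N21: 230 each.
    N21: 100+230 = 330 > 120
Round 3 — N21 snaps.
  N21 sheds 330 kN: no online neighbours, lost.
No further breaks.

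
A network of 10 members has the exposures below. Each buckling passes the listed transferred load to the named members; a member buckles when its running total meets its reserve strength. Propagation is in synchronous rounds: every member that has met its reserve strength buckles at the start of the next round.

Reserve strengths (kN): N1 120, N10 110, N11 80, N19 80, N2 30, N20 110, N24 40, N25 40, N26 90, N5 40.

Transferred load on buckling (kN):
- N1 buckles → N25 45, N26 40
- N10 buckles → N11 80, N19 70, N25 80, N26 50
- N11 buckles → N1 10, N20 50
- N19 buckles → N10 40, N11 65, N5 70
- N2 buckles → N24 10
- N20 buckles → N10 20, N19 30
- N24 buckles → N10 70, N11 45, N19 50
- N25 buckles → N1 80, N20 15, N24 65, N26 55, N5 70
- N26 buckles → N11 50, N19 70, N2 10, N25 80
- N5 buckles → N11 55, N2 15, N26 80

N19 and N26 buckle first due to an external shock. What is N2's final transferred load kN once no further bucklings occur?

Round 1 — N19, N26 buckle (initial).
  N10: +40 → 40 < 110
  N11: +65+50 → 115 ≥ 80
  N2: +10 → 10 < 30
  N25: +80 → 80 ≥ 40
  N5: +70 → 70 ≥ 40
Round 2 — N11, N25, N5 buckle.
  N1: +10+80 → 90 < 120
  N2: +15 → 25 < 30
  N20: +50+15 → 65 < 110
  N24: +65 → 65 ≥ 40
Round 3 — N24 buckles.
  N10: +70 → 110 ≥ 110
Round 4 — N10 buckles.
No further bucklings.

25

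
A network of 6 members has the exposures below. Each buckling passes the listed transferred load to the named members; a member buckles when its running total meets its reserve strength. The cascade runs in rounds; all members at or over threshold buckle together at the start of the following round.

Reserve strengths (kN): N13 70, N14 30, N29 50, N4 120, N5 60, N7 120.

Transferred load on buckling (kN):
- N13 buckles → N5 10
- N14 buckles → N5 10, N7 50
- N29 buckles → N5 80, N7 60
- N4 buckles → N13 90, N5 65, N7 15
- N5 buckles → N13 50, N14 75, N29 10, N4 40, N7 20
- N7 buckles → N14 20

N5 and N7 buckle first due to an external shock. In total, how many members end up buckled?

Round 1 — N5, N7 buckle (initial).
  N13: +50 → 50 < 70
  N14: +75+20 → 95 ≥ 30
  N29: +10 → 10 < 50
  N4: +40 → 40 < 120
Round 2 — N14 buckles.
No further bucklings.

3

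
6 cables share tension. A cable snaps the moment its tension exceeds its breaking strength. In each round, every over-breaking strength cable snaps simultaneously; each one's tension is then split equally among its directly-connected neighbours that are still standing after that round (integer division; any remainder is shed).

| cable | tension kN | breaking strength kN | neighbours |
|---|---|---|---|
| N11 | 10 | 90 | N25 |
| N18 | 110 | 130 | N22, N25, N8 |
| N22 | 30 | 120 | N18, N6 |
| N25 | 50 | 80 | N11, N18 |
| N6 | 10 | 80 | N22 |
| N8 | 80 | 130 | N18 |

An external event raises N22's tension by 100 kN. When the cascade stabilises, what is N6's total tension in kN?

75

Round 1 — N22 at 130 > 120. N22 snaps.
  N22 sheds 130 kN to N18, N6: 65 each.
    N18: 110+65 = 175 > 130
    N6: 10+65 = 75 ≤ 80
Round 2 — N18 snaps.
  N18 sheds 175 kN to N25, N8: 87 each (1 lost).
    N25: 50+87 = 137 > 80
    N8: 80+87 = 167 > 130
Round 3 — N25, N8 snap.
  N25 sheds 137 kN to N11: 137 each.
    N11: 10+137 = 147 > 90
  N8 sheds 167 kN: no online neighbours, lost.
Round 4 — N11 snaps.
  N11 sheds 147 kN: no online neighbours, lost.
No further breaks.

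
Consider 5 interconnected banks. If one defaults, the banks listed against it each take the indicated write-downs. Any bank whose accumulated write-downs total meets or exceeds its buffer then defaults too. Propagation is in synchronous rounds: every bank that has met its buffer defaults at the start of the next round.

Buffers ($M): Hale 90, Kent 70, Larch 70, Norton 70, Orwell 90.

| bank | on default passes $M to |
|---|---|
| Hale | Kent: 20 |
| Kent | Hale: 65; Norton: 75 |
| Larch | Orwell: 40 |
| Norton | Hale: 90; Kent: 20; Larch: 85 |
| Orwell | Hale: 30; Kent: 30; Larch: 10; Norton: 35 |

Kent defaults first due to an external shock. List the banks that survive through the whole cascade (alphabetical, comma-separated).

Round 1 — Kent defaults (initial).
  Hale: +65 → 65 < 90
  Norton: +75 → 75 ≥ 70
Round 2 — Norton defaults.
  Hale: +90 → 155 ≥ 90
  Larch: +85 → 85 ≥ 70
Round 3 — Hale, Larch default.
  Orwell: +40 → 40 < 90
No further defaults.

Orwell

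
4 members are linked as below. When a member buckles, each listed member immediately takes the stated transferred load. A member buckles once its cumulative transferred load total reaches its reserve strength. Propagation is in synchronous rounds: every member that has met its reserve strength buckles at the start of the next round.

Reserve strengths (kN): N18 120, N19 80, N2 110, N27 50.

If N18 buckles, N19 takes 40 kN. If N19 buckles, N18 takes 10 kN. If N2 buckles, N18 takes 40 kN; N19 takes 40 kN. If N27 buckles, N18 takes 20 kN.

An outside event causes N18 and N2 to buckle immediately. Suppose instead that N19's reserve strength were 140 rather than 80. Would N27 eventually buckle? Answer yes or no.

no

With N19's reserve strength at 140:
Round 1 — N18, N2 buckle (initial).
  N19: +40+40 → 80 < 140
No further bucklings.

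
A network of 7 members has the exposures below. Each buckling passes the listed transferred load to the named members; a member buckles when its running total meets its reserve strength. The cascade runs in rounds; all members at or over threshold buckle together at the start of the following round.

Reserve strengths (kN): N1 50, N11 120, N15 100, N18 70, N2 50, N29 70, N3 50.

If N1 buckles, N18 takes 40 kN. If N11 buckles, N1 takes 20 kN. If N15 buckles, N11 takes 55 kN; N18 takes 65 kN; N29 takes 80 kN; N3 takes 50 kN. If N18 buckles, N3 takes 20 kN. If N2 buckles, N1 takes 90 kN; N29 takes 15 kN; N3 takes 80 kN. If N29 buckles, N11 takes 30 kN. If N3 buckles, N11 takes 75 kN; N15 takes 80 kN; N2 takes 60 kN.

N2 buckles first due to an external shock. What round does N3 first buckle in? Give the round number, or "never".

2

Round 1 — N2 buckles (initial).
  N1: +90 → 90 ≥ 50
  N29: +15 → 15 < 70
  N3: +80 → 80 ≥ 50
Round 2 — N1, N3 buckle.
  N11: +75 → 75 < 120
  N15: +80 → 80 < 100
  N18: +40 → 40 < 70
No further bucklings.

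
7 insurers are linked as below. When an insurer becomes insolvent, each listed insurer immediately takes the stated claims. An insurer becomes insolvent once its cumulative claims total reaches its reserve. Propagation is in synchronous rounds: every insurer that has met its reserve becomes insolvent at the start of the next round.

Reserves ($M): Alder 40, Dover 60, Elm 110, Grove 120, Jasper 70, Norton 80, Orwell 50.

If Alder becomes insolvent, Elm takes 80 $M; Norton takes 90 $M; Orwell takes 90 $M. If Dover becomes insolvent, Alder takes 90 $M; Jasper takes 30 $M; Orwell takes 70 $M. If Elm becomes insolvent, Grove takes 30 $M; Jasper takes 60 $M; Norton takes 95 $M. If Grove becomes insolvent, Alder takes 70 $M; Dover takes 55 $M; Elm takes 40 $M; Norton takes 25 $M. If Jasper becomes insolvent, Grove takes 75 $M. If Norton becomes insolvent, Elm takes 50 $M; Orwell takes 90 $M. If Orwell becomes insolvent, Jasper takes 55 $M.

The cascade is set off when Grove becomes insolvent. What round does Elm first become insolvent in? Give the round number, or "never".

3

Round 1 — Grove becomes insolvent (initial).
  Alder: +70 → 70 ≥ 40
  Dover: +55 → 55 < 60
  Elm: +40 → 40 < 110
  Norton: +25 → 25 < 80
Round 2 — Alder becomes insolvent.
  Elm: +80 → 120 ≥ 110
  Norton: +90 → 115 ≥ 80
  Orwell: +90 → 90 ≥ 50
Round 3 — Elm, Norton, Orwell become insolvent.
  Jasper: +60+55 → 115 ≥ 70
Round 4 — Jasper becomes insolvent.
No further insolvencies.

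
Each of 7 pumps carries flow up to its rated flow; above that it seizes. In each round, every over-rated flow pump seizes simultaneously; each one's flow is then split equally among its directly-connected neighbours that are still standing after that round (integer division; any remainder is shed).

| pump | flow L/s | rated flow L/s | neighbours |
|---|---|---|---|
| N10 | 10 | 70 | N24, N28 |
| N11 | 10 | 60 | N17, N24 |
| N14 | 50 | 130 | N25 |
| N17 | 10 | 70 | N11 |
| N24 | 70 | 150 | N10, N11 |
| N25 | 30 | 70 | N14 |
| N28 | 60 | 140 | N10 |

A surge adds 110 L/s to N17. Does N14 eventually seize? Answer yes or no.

Round 1 — N17 at 120 > 70. N17 seizes.
  N17 sheds 120 L/s to N11: 120 each.
    N11: 10+120 = 130 > 60
Round 2 — N11 seizes.
  N11 sheds 130 L/s to N24: 130 each.
    N24: 70+130 = 200 > 150
Round 3 — N24 seizes.
  N24 sheds 200 L/s to N10: 200 each.
    N10: 10+200 = 210 > 70
Round 4 — N10 seizes.
  N10 sheds 210 L/s to N28: 210 each.
    N28: 60+210 = 270 > 140
Round 5 — N28 seizes.
  N28 sheds 270 L/s: no online neighbours, lost.
No further seizures.

no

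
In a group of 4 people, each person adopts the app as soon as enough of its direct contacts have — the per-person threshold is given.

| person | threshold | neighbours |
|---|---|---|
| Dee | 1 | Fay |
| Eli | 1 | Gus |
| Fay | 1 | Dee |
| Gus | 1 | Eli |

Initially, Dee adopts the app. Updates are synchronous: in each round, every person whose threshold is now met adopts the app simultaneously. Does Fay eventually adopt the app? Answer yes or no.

yes

Round 1 — Dee adopts the app (initial).
Round 2 — checking thresholds:
  Fay: 1 of 1 neighbours ≥ 1, adopts the app.
Round 3 — no new adoptions; cascade stops.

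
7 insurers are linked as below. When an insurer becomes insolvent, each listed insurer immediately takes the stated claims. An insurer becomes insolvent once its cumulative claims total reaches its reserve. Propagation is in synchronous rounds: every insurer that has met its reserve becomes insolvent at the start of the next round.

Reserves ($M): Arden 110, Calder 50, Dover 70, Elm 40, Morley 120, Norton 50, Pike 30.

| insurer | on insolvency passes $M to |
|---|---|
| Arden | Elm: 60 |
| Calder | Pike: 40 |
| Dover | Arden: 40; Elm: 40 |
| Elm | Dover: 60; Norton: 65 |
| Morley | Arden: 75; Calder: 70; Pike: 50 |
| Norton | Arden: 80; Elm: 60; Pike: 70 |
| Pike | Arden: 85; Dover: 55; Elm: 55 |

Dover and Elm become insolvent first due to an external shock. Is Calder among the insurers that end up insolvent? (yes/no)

Round 1 — Dover, Elm become insolvent (initial).
  Arden: +40 → 40 < 110
  Norton: +65 → 65 ≥ 50
Round 2 — Norton becomes insolvent.
  Arden: +80 → 120 ≥ 110
  Pike: +70 → 70 ≥ 30
Round 3 — Arden, Pike become insolvent.
No further insolvencies.

no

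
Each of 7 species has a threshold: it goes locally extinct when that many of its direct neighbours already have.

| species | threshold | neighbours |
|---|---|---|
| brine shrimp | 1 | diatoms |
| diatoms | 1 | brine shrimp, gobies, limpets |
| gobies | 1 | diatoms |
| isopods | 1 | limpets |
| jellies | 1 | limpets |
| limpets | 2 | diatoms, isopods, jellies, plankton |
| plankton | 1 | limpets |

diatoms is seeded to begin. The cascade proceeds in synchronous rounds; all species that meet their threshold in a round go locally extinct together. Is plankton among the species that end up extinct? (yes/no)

no

Round 1 — diatoms goes locally extinct (initial).
Round 2 — checking thresholds:
  brine shrimp: 1 of 1 neighbours ≥ 1, goes locally extinct.
  gobies: 1 of 1 neighbours ≥ 1, goes locally extinct.
  limpets: 1 of 4 neighbours < 2, not yet.
Round 3 — no new extinctions; cascade stops.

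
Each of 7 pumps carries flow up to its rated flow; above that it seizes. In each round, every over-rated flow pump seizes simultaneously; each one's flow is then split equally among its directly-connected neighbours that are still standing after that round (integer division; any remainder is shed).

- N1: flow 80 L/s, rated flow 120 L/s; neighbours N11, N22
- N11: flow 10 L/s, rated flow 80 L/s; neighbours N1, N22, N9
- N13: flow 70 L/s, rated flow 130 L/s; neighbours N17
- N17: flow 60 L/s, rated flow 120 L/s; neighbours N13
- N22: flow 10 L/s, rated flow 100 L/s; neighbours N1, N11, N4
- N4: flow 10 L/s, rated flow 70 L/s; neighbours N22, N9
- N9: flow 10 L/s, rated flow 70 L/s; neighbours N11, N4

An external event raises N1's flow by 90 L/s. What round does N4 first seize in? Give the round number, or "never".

Round 1 — N1 at 170 > 120. N1 seizes.
  N1 sheds 170 L/s to N11, N22: 85 each.
    N11: 10+85 = 95 > 80
    N22: 10+85 = 95 ≤ 100
Round 2 — N11 seizes.
  N11 sheds 95 L/s to N22, N9: 47 each (1 lost).
    N22: 95+47 = 142 > 100
    N9: 10+47 = 57 ≤ 70
Round 3 — N22 seizes.
  N22 sheds 142 L/s to N4: 142 each.
    N4: 10+142 = 152 > 70
Round 4 — N4 seizes.
  N4 sheds 152 L/s to N9: 152 each.
    N9: 57+152 = 209 > 70
Round 5 — N9 seizes.
  N9 sheds 209 L/s: no online neighbours, lost.
No further seizures.

4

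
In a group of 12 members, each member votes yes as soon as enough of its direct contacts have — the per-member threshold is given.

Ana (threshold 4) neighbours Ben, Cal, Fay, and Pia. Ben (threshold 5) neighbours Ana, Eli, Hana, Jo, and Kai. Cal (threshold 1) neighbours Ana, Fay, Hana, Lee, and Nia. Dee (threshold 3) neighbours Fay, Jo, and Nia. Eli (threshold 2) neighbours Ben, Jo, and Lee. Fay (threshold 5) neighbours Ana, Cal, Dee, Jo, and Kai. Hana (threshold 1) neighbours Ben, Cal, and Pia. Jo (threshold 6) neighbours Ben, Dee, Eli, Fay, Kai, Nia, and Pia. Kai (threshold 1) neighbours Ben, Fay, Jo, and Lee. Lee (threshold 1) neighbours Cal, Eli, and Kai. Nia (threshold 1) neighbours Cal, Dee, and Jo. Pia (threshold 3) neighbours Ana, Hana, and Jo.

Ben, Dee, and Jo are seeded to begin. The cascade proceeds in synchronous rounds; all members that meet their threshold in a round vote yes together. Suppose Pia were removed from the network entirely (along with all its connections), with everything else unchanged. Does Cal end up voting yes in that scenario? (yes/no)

With Pia removed:
Round 1 — Ben, Dee, Jo vote yes (initial).
Round 2 — checking thresholds:
  Ana: 1 of 3 neighbours < 4, below threshold.
  Eli: 2 of 3 neighbours ≥ 2, votes yes.
  Fay: 2 of 5 neighbours < 5, below threshold.
  Hana: 1 of 2 neighbours ≥ 1, votes yes.
  Kai: 2 of 4 neighbours ≥ 1, votes yes.
  Nia: 2 of 3 neighbours ≥ 1, votes yes.
Round 3 — checking thresholds:
  Ana: 1 of 3 neighbours < 4, below threshold.
  Cal: 2 of 5 neighbours ≥ 1, votes yes.
  Fay: 3 of 5 neighbours < 5, below threshold.
  Lee: 2 of 3 neighbours ≥ 1, votes yes.
Round 4 — no new yes votes; cascade stops.

yes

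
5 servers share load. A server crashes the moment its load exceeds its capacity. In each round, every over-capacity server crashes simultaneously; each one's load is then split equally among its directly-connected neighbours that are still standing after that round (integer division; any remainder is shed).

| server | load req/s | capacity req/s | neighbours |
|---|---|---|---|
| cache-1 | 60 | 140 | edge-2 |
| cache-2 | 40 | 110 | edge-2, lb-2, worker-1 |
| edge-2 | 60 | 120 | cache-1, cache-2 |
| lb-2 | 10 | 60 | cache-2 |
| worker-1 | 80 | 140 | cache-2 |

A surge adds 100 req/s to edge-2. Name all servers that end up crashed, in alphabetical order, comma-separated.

Round 1 — edge-2 at 160 > 120. edge-2 crashes.
  edge-2 sheds 160 req/s to cache-1, cache-2: 80 each.
    cache-1: 60+80 = 140 ≤ 140
    cache-2: 40+80 = 120 > 110
Round 2 — cache-2 crashes.
  cache-2 sheds 120 req/s to lb-2, worker-1: 60 each.
    lb-2: 10+60 = 70 > 60
    worker-1: 80+60 = 140 ≤ 140
Round 3 — lb-2 crashes.
  lb-2 sheds 70 req/s: no online neighbours, lost.
No further crashes.

cache-2, edge-2, lb-2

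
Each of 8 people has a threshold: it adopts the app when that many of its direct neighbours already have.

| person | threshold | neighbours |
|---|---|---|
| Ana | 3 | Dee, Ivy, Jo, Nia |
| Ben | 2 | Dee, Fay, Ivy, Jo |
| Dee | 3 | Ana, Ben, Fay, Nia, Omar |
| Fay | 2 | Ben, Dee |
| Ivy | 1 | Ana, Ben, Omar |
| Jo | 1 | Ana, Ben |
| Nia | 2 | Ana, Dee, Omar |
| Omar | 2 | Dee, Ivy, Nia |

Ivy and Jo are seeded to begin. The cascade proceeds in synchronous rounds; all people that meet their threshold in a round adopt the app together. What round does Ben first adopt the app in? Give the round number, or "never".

Round 1 — Ivy, Jo adopt the app (initial).
Round 2 — checking thresholds:
  Ana: 2 of 4 neighbours < 3, holds.
  Ben: 2 of 4 neighbours ≥ 2, adopts the app.
  Omar: 1 of 3 neighbours < 2, holds.
Round 3 — no new adoptions; cascade stops.

2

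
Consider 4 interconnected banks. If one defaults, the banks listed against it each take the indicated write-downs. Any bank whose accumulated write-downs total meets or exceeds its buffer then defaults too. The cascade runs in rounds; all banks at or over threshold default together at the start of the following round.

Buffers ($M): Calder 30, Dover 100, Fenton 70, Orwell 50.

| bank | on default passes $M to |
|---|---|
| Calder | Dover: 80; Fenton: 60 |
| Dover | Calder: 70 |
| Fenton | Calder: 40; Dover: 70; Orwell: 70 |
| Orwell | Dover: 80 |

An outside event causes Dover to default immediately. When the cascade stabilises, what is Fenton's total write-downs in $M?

60

Round 1 — Dover defaults (initial).
  Calder: +70 → 70 ≥ 30
Round 2 — Calder defaults.
  Fenton: +60 → 60 < 70
No further defaults.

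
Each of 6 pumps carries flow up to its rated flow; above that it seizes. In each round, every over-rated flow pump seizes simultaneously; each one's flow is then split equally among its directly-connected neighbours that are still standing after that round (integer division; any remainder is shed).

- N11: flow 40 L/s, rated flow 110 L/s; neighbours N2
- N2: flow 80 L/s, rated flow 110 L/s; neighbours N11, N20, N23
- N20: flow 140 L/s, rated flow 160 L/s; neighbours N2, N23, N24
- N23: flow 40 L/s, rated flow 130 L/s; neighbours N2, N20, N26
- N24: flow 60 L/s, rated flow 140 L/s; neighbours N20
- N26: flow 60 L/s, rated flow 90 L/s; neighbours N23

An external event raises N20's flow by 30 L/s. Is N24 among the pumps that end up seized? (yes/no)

no

Round 1 — N20 at 170 > 160. N20 seizes.
  N20 sheds 170 L/s to N2, N23, N24: 56 each (2 lost).
    N2: 80+56 = 136 > 110
    N23: 40+56 = 96 ≤ 130
    N24: 60+56 = 116 ≤ 140
Round 2 — N2 seizes.
  N2 sheds 136 L/s to N11, N23: 68 each.
    N11: 40+68 = 108 ≤ 110
    N23: 96+68 = 164 > 130
Round 3 — N23 seizes.
  N23 sheds 164 L/s to N26: 164 each.
    N26: 60+164 = 224 > 90
Round 4 — N26 seizes.
  N26 sheds 224 L/s: no online neighbours, lost.
No further seizures.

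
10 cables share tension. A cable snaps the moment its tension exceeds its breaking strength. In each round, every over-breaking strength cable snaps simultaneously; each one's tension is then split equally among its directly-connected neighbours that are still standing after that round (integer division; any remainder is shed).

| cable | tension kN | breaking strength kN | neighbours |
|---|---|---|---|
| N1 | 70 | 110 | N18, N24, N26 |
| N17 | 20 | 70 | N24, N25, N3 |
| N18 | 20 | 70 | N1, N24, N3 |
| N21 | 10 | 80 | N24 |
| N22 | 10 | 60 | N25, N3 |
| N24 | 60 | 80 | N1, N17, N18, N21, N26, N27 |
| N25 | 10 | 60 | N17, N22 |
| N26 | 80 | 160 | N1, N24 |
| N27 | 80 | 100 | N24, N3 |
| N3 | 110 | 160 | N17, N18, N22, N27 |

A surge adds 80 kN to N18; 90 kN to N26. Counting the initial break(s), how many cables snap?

9

Round 1 — N18 at 100 > 70; N26 at 170 > 160. N18, N26 snap.
  N18 sheds 100 kN to N1, N24, N3: 33 each (1 lost).
    N1: 70+33 = 103 ≤ 110
    N24: 60+33 = 93 > 80
    N3: 110+33 = 143 ≤ 160
  N26 sheds 170 kN to N1, N24: 85 each.
    N1: 103+85 = 188 > 110
    N24: 93+85 = 178 > 80
Round 2 — N1, N24 snap.
  N1 sheds 188 kN: no online neighbours, lost.
  N24 sheds 178 kN to N17, N21, N27: 59 each (1 lost).
    N17: 20+59 = 79 > 70
    N21: 10+59 = 69 ≤ 80
    N27: 80+59 = 139 > 100
Round 3 — N17, N27 snap.
  N17 sheds 79 kN to N25, N3: 39 each (1 lost).
    N25: 10+39 = 49 ≤ 60
    N3: 143+39 = 182 > 160
  N27 sheds 139 kN to N3: 139 each.
    N3: 182+139 = 321 > 160
Round 4 — N3 snaps.
  N3 sheds 321 kN to N22: 321 each.
    N22: 10+321 = 331 > 60
Round 5 — N22 snaps.
  N22 sheds 331 kN to N25: 331 each.
    N25: 49+331 = 380 > 60
Round 6 — N25 snaps.
  N25 sheds 380 kN: no online neighbours, lost.
No further breaks.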